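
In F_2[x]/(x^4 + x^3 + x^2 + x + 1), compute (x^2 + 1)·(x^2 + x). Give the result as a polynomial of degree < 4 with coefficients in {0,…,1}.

1

Multiply in F_2[x]: (x^2 + 1)·(x^2 + x) = x^4 + x^3 + x^2 + x.
Reduce using x^4 ≡ x^3 + x^2 + x + 1 (mod x^4 + x^3 + x^2 + x + 1).
Reduced: 1.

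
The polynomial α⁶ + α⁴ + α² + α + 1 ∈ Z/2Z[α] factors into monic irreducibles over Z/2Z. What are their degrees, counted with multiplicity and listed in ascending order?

Write g(α) = α⁶ + α⁴ + α² + α + 1.
Roots in Z/2Z: g(0) = 1; g(1) = 1.
Complete factorization: g(α) = (α⁶ + α⁴ + α² + α + 1).
Factor degrees with multiplicity: 6 = 6.

6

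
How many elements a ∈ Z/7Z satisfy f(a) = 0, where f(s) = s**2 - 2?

Evaluate at each of the 7 elements of Z/7Z:
f(0) = 5; f(1) = 6; f(2) = 2; f(3) = 0 → root; f(4) = 0 → root; f(5) = 2; f(6) = 6.
Roots: {3, 4}.

2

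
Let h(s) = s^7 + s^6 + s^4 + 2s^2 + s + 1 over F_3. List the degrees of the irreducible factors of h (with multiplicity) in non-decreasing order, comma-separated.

Roots in F_3: h(0) = 1; h(1) = 1; h(2) = 0 → root.
Linear factors from roots: (s + 1).
Complete factorization: h(s) = (s + 1)^2·(s^2 + 2s + 2)·(s^3 + 2s + 2).
Factor degrees with multiplicity: 1 + 1 + 2 + 3 = 7.

1, 1, 2, 3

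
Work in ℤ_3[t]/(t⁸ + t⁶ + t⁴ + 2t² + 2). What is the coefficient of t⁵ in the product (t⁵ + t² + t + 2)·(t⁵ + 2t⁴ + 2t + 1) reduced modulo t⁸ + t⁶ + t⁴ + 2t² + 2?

Multiply in ℤ_3[t]: (t⁵ + t² + t + 2)·(t⁵ + 2t⁴ + 2t + 1) = t¹⁰ + 2t⁹ + t⁷ + 2t⁶ + 2t⁵ + t⁴ + 2t³ + 2t + 2.
Reduce using t⁸ ≡ 2t⁶ + 2t⁴ + t² + 1 (mod t⁸ + t⁶ + t⁴ + 2t² + 2).
Reduced: 2t⁷ + 2t⁶ + t³ + t + 1.

0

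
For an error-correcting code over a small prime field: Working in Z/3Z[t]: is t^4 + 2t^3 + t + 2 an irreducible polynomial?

Write g(t) = t^4 + 2t^3 + t + 2.
Check for roots in Z/3Z: g(0) = 2; g(1) = 0 → root; g(2) = 0 → root.
g(1) = 0, so (t − 1) divides g(t); g is reducible.

No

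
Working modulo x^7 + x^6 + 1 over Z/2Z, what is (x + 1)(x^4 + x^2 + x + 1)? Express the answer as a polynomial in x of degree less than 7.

x^5 + x^4 + x^3 + 1

Multiply in Z/2Z[x]: (x + 1)·(x^4 + x^2 + x + 1) = x^5 + x^4 + x^3 + 1.
Reduced: x^5 + x^4 + x^3 + 1.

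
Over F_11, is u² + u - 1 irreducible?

No

Write f(u) = u² + u - 1.
Check each element of F_11 for a root: f(0)=10, f(1)=1, f(2)=5, f(3)=0, f(4)=8, f(5)=7, f(6)=8, f(7)=0, f(8)=5, f(9)=1, f(10)=10.
f(3) = 0, so (u − 3) divides f(u); f is reducible.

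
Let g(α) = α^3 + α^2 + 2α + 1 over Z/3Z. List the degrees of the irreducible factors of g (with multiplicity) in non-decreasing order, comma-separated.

3

Roots in Z/3Z: g(0) = 1; g(1) = 2; g(2) = 2.
Complete factorization: g(α) = (α^3 + α^2 + 2α + 1).
Factor degrees with multiplicity: 3 = 3.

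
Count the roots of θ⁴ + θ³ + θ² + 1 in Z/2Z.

1

Write h(θ) = θ⁴ + θ³ + θ² + 1.
Evaluate at each of the 2 elements of Z/2Z:
h(0) = 1; h(1) = 0 → root.
Roots: {1}.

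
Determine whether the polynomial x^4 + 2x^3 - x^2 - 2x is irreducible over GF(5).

No

Write m(x) = x^4 + 2x^3 - x^2 - 2x.
Check for roots in GF(5): m(0) = 0 → root; m(1) = 0 → root; m(2) = 4; m(3) = 0 → root; m(4) = 0 → root.
m(0) = 0, so (x) divides m(x); m is reducible.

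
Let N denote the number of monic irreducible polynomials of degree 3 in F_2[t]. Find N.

x^(2^3) − x is the product of all monic irreducibles of degree dividing 3; Möbius inversion gives N = (1/3) Σ μ(3/d)·2^d.
Divisors of 3: 1, 3; μ(3/d) for each: -1, 1.
Σ = − 2^1 + 2^3 = 6.
N = 6/3 = 2.

2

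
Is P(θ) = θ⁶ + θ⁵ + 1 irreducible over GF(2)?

Yes

Check for roots in GF(2): P(0) = 1; P(1) = 1.
No roots, so no linear factors.
Monic irreducibles of degree 2 over GF(2): θ² + θ + 1.
None of them divide P (all give nonzero remainder).
Monic irreducibles of degree 3 over GF(2): θ³ + θ + 1, θ³ + θ² + 1.
None of them divide P (all give nonzero remainder).
No irreducible factor of degree ≤ 3 exists, so P is irreducible over GF(2).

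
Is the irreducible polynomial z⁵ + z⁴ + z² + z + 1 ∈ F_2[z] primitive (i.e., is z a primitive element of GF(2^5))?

Yes

Write f(z) = z⁵ + z⁴ + z² + z + 1.
|GF(2^5)^×| = 2^5 − 1 = 31. Prime factorization: 31 = 31.
f is primitive ⇔ z has order 31 in GF(2)[z]/(f), i.e. z^(31/q) ≠ 1 for each prime q | 31.
z^(1) mod f = z.
None equal 1, so z has full order 31; f is primitive.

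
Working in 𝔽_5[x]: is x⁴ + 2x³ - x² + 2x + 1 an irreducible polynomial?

Write P(x) = x⁴ + 2x³ - x² + 2x + 1.
Check for roots in 𝔽_5: P(0) = 1; P(1) = 0 → root; P(2) = 3; P(3) = 3; P(4) = 2.
P(1) = 0, so (x − 1) divides P(x); P is reducible.

No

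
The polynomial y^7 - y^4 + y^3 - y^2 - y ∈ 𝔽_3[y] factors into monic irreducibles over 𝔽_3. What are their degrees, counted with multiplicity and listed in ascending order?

1, 1, 1, 2, 2

Write f(y) = y^7 - y^4 + y^3 - y^2 - y.
Roots in 𝔽_3: f(0) = 0 → root; f(1) = 2; f(2) = 0 → root.
Linear factors from roots: (y), (y + 1).
Complete factorization: f(y) = (y)·(y + 1)^2·(y^2 + 1)·(y^2 + y - 1).
Factor degrees with multiplicity: 1 + 1 + 1 + 2 + 2 = 7.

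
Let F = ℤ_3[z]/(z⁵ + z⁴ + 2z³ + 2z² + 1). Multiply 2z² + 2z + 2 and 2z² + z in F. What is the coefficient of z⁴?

1

Multiply in ℤ_3[z]: (2z² + 2z + 2)·(2z² + z) = z⁴ + 2z.
Reduced: z⁴ + 2z.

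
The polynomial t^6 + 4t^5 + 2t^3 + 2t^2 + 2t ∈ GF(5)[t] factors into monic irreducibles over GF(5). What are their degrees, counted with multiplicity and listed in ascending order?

Write f(t) = t^6 + 4t^5 + 2t^3 + 2t^2 + 2t.
Roots in GF(5): f(0) = 0 → root; f(1) = 1; f(2) = 0 → root; f(3) = 4; f(4) = 0 → root.
Linear factors from roots: (t), (t + 3), (t + 1).
Complete factorization: f(t) = (t)·(t + 1)·(t + 3)·(t^3 + 2t + 4).
Factor degrees with multiplicity: 1 + 1 + 1 + 3 = 6.

1, 1, 1, 3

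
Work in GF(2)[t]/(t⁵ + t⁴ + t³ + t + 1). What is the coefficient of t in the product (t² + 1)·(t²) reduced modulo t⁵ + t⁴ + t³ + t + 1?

0

Multiply in GF(2)[t]: (t² + 1)·(t²) = t⁴ + t².
Reduced: t⁴ + t².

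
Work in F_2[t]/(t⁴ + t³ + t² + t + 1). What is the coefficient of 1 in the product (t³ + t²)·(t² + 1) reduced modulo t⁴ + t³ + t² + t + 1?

Multiply in F_2[t]: (t³ + t²)·(t² + 1) = t⁵ + t⁴ + t³ + t².
Reduce using t⁴ ≡ t³ + t² + t + 1 (mod t⁴ + t³ + t² + t + 1).
Reduced: t.

0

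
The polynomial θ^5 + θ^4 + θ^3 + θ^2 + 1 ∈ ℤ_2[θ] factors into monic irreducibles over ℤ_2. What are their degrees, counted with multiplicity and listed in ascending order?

Write h(θ) = θ^5 + θ^4 + θ^3 + θ^2 + 1.
Roots in ℤ_2: h(0) = 1; h(1) = 1.
Complete factorization: h(θ) = (θ^5 + θ^4 + θ^3 + θ^2 + 1).
Factor degrees with multiplicity: 5 = 5.

5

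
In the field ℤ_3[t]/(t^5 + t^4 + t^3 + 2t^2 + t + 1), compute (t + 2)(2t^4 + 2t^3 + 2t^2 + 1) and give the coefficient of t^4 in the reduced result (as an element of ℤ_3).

1

Multiply in ℤ_3[t]: (t + 2)·(2t^4 + 2t^3 + 2t^2 + 1) = 2t^5 + t^2 + t + 2.
Reduce using t^5 ≡ 2t^4 + 2t^3 + t^2 + 2t + 2 (mod t^5 + t^4 + t^3 + 2t^2 + t + 1).
Reduced: t^4 + t^3 + 2t.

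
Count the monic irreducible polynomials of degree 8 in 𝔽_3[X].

The number of monic irreducibles of degree 8 over GF(3) is (1/8)·Σ_{d∣8} μ(8/d) 3^d.
Divisors of 8: 1, 2, 4, 8; μ(8/d) for each: 0, 0, -1, 1.
Σ = − 3^4 + 3^8 = 6480.
N = 6480/8 = 810.

810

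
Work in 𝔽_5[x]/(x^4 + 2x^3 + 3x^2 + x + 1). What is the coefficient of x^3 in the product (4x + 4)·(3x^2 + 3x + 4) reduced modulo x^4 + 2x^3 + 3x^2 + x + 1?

Multiply in 𝔽_5[x]: (4x + 4)·(3x^2 + 3x + 4) = 2x^3 + 4x^2 + 3x + 1.
Reduced: 2x^3 + 4x^2 + 3x + 1.

2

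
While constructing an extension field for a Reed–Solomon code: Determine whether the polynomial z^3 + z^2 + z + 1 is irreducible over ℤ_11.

No

Write m(z) = z^3 + z^2 + z + 1.
Check each element of ℤ_11 for a root: m(0)=1, m(1)=4, m(2)=4, m(3)=7, m(4)=8, m(5)=2, m(6)=6, m(7)=4, m(8)=2, m(9)=6, m(10)=0.
m(10) = 0, so (z − 10) divides m(z); m is reducible.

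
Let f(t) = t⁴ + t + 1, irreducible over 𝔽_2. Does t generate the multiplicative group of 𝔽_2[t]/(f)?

Yes

|GF(2^4)^×| = 2^4 − 1 = 15. Prime factorization: 15 = 3·5.
f is primitive ⇔ t has order 15 in GF(2)[t]/(f), i.e. t^(15/q) ≠ 1 for each prime q | 15.
t^(5) mod f = t² + t.
t^(3) mod f = t³.
None equal 1, so t has full order 15; f is primitive.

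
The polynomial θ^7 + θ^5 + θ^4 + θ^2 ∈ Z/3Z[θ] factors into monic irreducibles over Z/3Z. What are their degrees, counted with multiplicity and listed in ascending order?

1, 1, 1, 1, 1, 2

Write f(θ) = θ^7 + θ^5 + θ^4 + θ^2.
Roots in Z/3Z: f(0) = 0 → root; f(1) = 1; f(2) = 0 → root.
Linear factors from roots: (θ), (θ + 1).
Complete factorization: f(θ) = (θ)^2·(θ + 1)^3·(θ^2 + 1).
Factor degrees with multiplicity: 1 + 1 + 1 + 1 + 1 + 2 = 7.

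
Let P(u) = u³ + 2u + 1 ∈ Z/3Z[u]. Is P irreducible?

Yes

Check for roots in Z/3Z: P(0) = 1; P(1) = 1; P(2) = 1.
No roots. A degree-3 polynomial over a field with no linear factor is irreducible.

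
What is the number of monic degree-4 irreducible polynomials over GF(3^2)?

By the necklace-counting formula, N_9(4) = (1/4) Σ_{d|4} μ(4/d)·9^d.
Divisors of 4: 1, 2, 4; μ(4/d) for each: 0, -1, 1.
Σ = − 9^2 + 9^4 = 6480.
N = 6480/4 = 1620.

1620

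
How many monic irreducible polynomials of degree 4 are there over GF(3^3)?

132678

By the necklace-counting formula, N_27(4) = (1/4) Σ_{d|4} μ(4/d)·27^d.
Divisors of 4: 1, 2, 4; μ(4/d) for each: 0, -1, 1.
Σ = − 27^2 + 27^4 = 530712.
N = 530712/4 = 132678.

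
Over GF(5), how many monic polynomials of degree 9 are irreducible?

217000

x^(5^9) − x is the product of all monic irreducibles of degree dividing 9; Möbius inversion gives N = (1/9) Σ μ(9/d)·5^d.
Divisors of 9: 1, 3, 9; μ(9/d) for each: 0, -1, 1.
Σ = − 5^3 + 5^9 = 1953000.
N = 1953000/9 = 217000.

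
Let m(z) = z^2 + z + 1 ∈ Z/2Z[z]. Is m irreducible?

Check for roots in Z/2Z: m(0) = 1; m(1) = 1.
No roots. A degree-2 polynomial over a field with no linear factor is irreducible.

Yes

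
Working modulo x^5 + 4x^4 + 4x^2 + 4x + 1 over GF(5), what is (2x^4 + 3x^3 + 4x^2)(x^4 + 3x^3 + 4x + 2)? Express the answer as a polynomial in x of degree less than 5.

2x^2 + 2x + 4

Multiply in GF(5)[x]: (2x^4 + 3x^3 + 4x^2)·(x^4 + 3x^3 + 4x + 2) = 2x^8 + 4x^7 + 3x^6 + x^4 + 2x^3 + 3x^2.
Reduce using x^5 ≡ x^4 + x^2 + x + 4 (mod x^5 + 4x^4 + 4x^2 + 4x + 1).
Reduced: 2x^2 + 2x + 4.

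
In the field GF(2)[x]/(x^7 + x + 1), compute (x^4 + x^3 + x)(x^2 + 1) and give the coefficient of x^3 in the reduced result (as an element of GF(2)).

0

Multiply in GF(2)[x]: (x^4 + x^3 + x)·(x^2 + 1) = x^6 + x^5 + x^4 + x.
Reduced: x^6 + x^5 + x^4 + x.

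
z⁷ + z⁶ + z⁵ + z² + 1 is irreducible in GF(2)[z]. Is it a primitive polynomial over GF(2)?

Yes

Write f(z) = z⁷ + z⁶ + z⁵ + z² + 1.
|GF(2^7)^×| = 2^7 − 1 = 127. Prime factorization: 127 = 127.
f is primitive ⇔ z has order 127 in GF(2)[z]/(f), i.e. z^(127/q) ≠ 1 for each prime q | 127.
z^(1) mod f = z.
None equal 1, so z has full order 127; f is primitive.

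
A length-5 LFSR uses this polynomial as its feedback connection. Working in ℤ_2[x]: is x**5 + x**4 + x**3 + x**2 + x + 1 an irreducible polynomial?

No

Write g(x) = x**5 + x**4 + x**3 + x**2 + x + 1.
Check for roots in ℤ_2: g(0) = 1; g(1) = 0 → root.
g(1) = 0, so (x − 1) divides g(x); g is reducible.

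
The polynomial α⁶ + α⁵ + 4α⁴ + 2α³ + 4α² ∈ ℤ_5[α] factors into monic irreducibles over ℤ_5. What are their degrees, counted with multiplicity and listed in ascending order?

1, 1, 2, 2

Write g(α) = α⁶ + α⁵ + 4α⁴ + 2α³ + 4α².
Roots in ℤ_5: g(0) = 0 → root; g(1) = 2; g(2) = 2; g(3) = 1; g(4) = 1.
Linear factors from roots: (α).
Complete factorization: g(α) = (α)^2·(α² + 2)·(α² + α + 2).
Factor degrees with multiplicity: 1 + 1 + 2 + 2 = 6.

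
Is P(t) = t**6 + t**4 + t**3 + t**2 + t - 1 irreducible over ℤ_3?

No

Check for roots in ℤ_3: P(0) = 2; P(1) = 1; P(2) = 0 → root.
P(2) = 0, so (t − 2) divides P(t); P is reducible.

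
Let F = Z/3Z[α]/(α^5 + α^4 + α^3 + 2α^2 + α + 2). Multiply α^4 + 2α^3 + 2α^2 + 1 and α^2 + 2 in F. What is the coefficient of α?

Multiply in Z/3Z[α]: (α^4 + 2α^3 + 2α^2 + 1)·(α^2 + 2) = α^6 + 2α^5 + α^4 + α^3 + 2α^2 + 2.
Reduce using α^5 ≡ 2α^4 + 2α^3 + α^2 + 2α + 1 (mod α^5 + α^4 + α^3 + 2α^2 + α + 2).
Reduced: 2α^4 + α^3 + 2α^2.

0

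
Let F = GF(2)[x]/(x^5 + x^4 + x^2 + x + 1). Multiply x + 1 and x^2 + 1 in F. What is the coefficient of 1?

1

Multiply in GF(2)[x]: (x + 1)·(x^2 + 1) = x^3 + x^2 + x + 1.
Reduced: x^3 + x^2 + x + 1.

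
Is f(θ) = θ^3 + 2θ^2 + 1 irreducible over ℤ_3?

Yes

Check for roots in ℤ_3: f(0) = 1; f(1) = 1; f(2) = 2.
No roots. A degree-3 polynomial over a field with no linear factor is irreducible.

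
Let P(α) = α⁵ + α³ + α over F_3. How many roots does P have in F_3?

Evaluate at each of the 3 elements of F_3:
P(0) = 0 → root; P(1) = 0 → root; P(2) = 0 → root.
Roots: {0, 1, 2}.

3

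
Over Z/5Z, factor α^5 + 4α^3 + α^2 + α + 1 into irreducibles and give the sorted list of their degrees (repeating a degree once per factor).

5

Write f(α) = α^5 + 4α^3 + α^2 + α + 1.
Roots in Z/5Z: f(0) = 1; f(1) = 3; f(2) = 1; f(3) = 4; f(4) = 1.
Complete factorization: f(α) = (α^5 + 4α^3 + α^2 + α + 1).
Factor degrees with multiplicity: 5 = 5.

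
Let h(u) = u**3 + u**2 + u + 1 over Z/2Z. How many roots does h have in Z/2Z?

1

Evaluate at each of the 2 elements of Z/2Z:
h(0) = 1; h(1) = 0 → root.
Roots: {1}.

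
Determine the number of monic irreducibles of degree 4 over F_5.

By the necklace-counting formula, N_5(4) = (1/4) Σ_{d|4} μ(4/d)·5^d.
Divisors of 4: 1, 2, 4; μ(4/d) for each: 0, -1, 1.
Σ = − 5^2 + 5^4 = 600.
N = 600/4 = 150.

150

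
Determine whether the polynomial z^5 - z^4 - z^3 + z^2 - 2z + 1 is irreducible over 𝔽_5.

Yes

Write m(z) = z^5 - z^4 - z^3 + z^2 - 2z + 1.
Check for roots in 𝔽_5: m(0) = 1; m(1) = 4; m(2) = 4; m(3) = 4; m(4) = 3.
No roots, so no linear factors.
Degree-2 irreducible divisors: test the 10 monic irreducibles of degree 2 over GF(5).
None of them divide m (all give nonzero remainder).
No irreducible factor of degree ≤ 2 exists, so m is irreducible over GF(5).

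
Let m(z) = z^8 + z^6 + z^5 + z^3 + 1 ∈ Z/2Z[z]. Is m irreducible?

Yes

Check for roots in Z/2Z: m(0) = 1; m(1) = 1.
No roots, so no linear factors.
Monic irreducibles of degree 2 over GF(2): z^2 + z + 1.
None of them divide m (all give nonzero remainder).
Monic irreducibles of degree 3 over GF(2): z^3 + z + 1, z^3 + z^2 + 1.
None of them divide m (all give nonzero remainder).
Monic irreducibles of degree 4 over GF(2): z^4 + z + 1, z^4 + z^3 + 1, z^4 + z^3 + z^2 + z + 1.
None of them divide m (all give nonzero remainder).
No irreducible factor of degree ≤ 4 exists, so m is irreducible over GF(2).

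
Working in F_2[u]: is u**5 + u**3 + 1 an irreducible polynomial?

Yes

Write P(u) = u**5 + u**3 + 1.
Check for roots in F_2: P(0) = 1; P(1) = 1.
No roots, so no linear factors.
Monic irreducibles of degree 2 over GF(2): u**2 + u + 1.
None of them divide P (all give nonzero remainder).
No irreducible factor of degree ≤ 2 exists, so P is irreducible over GF(2).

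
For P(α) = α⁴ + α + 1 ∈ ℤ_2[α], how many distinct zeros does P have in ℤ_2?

Evaluate at each of the 2 elements of ℤ_2:
P(0) = 1; P(1) = 1.
No element is a root.

0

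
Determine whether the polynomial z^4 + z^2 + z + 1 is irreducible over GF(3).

Write f(z) = z^4 + z^2 + z + 1.
Check for roots in GF(3): f(0) = 1; f(1) = 1; f(2) = 2.
No roots, so no linear factors.
Monic irreducibles of degree 2 over GF(3): z^2 + 1, z^2 + z + 2, z^2 + 2z + 2.
None of them divide f (all give nonzero remainder).
No irreducible factor of degree ≤ 2 exists, so f is irreducible over GF(3).

Yes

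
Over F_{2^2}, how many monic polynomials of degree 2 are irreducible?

6

x^(4^2) − x is the product of all monic irreducibles of degree dividing 2; Möbius inversion gives N = (1/2) Σ μ(2/d)·4^d.
Divisors of 2: 1, 2; μ(2/d) for each: -1, 1.
Σ = − 4^1 + 4^2 = 12.
N = 12/2 = 6.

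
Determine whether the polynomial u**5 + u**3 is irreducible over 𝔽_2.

Write m(u) = u**5 + u**3.
Check for roots in 𝔽_2: m(0) = 0 → root; m(1) = 0 → root.
m(0) = 0, so (u) divides m(u); m is reducible.

No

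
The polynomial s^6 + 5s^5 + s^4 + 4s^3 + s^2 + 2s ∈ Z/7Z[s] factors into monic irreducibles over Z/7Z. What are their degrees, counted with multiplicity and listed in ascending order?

1, 1, 1, 1, 2

Write h(s) = s^6 + 5s^5 + s^4 + 4s^3 + s^2 + 2s.
Linear factors from roots: (s), (s + 6), (s + 5), (s + 2).
Complete factorization: h(s) = (s)·(s + 2)·(s + 5)·(s + 6)·(s^2 + 6s + 4).
Factor degrees with multiplicity: 1 + 1 + 1 + 1 + 2 = 6.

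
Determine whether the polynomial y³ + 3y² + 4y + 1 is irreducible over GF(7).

Yes

Write m(y) = y³ + 3y² + 4y + 1.
Check for roots in GF(7): m(0) = 1; m(1) = 2; m(2) = 1; m(3) = 4; m(4) = 3; m(5) = 4; m(6) = 6.
No roots. A degree-3 polynomial over a field with no linear factor is irreducible.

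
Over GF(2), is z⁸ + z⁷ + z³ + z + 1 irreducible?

Yes

Write P(z) = z⁸ + z⁷ + z³ + z + 1.
Check for roots in GF(2): P(0) = 1; P(1) = 1.
No roots, so no linear factors.
Monic irreducibles of degree 2 over GF(2): z² + z + 1.
None of them divide P (all give nonzero remainder).
Monic irreducibles of degree 3 over GF(2): z³ + z + 1, z³ + z² + 1.
None of them divide P (all give nonzero remainder).
Monic irreducibles of degree 4 over GF(2): z⁴ + z + 1, z⁴ + z³ + 1, z⁴ + z³ + z² + z + 1.
None of them divide P (all give nonzero remainder).
No irreducible factor of degree ≤ 4 exists, so P is irreducible over GF(2).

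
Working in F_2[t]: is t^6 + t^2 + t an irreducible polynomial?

No

Write g(t) = t^6 + t^2 + t.
Check for roots in F_2: g(0) = 0 → root; g(1) = 1.
g(0) = 0, so (t) divides g(t); g is reducible.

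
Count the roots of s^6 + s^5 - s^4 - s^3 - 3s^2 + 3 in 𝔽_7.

4

Write h(s) = s^6 + s^5 - s^4 - s^3 - 3s^2 + 3.
Evaluate at each of the 7 elements of 𝔽_7:
h(0) = 3; h(1) = 0 → root; h(2) = 0 → root; h(3) = 0 → root; h(4) = 2; h(5) = 1; h(6) = 0 → root.
Roots: {1, 2, 3, 6}.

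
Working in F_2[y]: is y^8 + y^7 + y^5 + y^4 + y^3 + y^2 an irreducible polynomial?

Write g(y) = y^8 + y^7 + y^5 + y^4 + y^3 + y^2.
Check for roots in F_2: g(0) = 0 → root; g(1) = 0 → root.
g(0) = 0, so (y) divides g(y); g is reducible.

No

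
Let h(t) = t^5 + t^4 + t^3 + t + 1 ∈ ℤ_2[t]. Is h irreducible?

Check for roots in ℤ_2: h(0) = 1; h(1) = 1.
No roots, so no linear factors.
Monic irreducibles of degree 2 over GF(2): t^2 + t + 1.
None of them divide h (all give nonzero remainder).
No irreducible factor of degree ≤ 2 exists, so h is irreducible over GF(2).

Yes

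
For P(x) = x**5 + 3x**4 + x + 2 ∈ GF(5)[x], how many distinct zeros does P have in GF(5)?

Evaluate at each of the 5 elements of GF(5):
P(0) = 2; P(1) = 2; P(2) = 4; P(3) = 1; P(4) = 3.
No element is a root.

0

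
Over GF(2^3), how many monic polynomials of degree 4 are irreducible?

Gauss's count: N_{8}(4) = (1/4) Σ_{d|4} μ(4/d)·8^d.
Divisors of 4: 1, 2, 4; μ(4/d) for each: 0, -1, 1.
Σ = − 8^2 + 8^4 = 4032.
N = 4032/4 = 1008.

1008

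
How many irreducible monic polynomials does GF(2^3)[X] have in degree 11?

x^(8^11) − x is the product of all monic irreducibles of degree dividing 11; Möbius inversion gives N = (1/11) Σ μ(11/d)·8^d.
Divisors of 11: 1, 11; μ(11/d) for each: -1, 1.
Σ = − 8^1 + 8^11 = 8589934584.
N = 8589934584/11 = 780903144.

780903144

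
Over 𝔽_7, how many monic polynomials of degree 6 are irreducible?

x^(7^6) − x is the product of all monic irreducibles of degree dividing 6; Möbius inversion gives N = (1/6) Σ μ(6/d)·7^d.
Divisors of 6: 1, 2, 3, 6; μ(6/d) for each: 1, -1, -1, 1.
Σ = 7^1 − 7^2 − 7^3 + 7^6 = 117264.
N = 117264/6 = 19544.

19544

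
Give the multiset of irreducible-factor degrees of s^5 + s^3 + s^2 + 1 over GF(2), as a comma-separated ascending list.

1, 1, 1, 2

Write f(s) = s^5 + s^3 + s^2 + 1.
Roots in GF(2): f(0) = 1; f(1) = 0 → root.
Linear factors from roots: (s + 1).
Complete factorization: f(s) = (s + 1)^3·(s^2 + s + 1).
Factor degrees with multiplicity: 1 + 1 + 1 + 2 = 5.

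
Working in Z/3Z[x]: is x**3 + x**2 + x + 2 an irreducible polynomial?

Write h(x) = x**3 + x**2 + x + 2.
Check for roots in Z/3Z: h(0) = 2; h(1) = 2; h(2) = 1.
No roots. A degree-3 polynomial over a field with no linear factor is irreducible.

Yes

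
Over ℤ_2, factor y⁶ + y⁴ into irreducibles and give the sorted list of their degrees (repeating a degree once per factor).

1, 1, 1, 1, 1, 1

Write h(y) = y⁶ + y⁴.
Roots in ℤ_2: h(0) = 0 → root; h(1) = 0 → root.
Linear factors from roots: (y), (y + 1).
Complete factorization: h(y) = (y + 1)^2·(y)^4.
Factor degrees with multiplicity: 1 + 1 + 1 + 1 + 1 + 1 = 6.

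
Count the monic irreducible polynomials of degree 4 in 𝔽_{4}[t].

60

Gauss's count: N_{4}(4) = (1/4) Σ_{d|4} μ(4/d)·4^d.
Divisors of 4: 1, 2, 4; μ(4/d) for each: 0, -1, 1.
Σ = − 4^2 + 4^4 = 240.
N = 240/4 = 60.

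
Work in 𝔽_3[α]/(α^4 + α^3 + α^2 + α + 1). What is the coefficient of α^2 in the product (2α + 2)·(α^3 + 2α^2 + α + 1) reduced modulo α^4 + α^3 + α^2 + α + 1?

1

Multiply in 𝔽_3[α]: (2α + 2)·(α^3 + 2α^2 + α + 1) = 2α^4 + α + 2.
Reduce using α^4 ≡ 2α^3 + 2α^2 + 2α + 2 (mod α^4 + α^3 + α^2 + α + 1).
Reduced: α^3 + α^2 + 2α.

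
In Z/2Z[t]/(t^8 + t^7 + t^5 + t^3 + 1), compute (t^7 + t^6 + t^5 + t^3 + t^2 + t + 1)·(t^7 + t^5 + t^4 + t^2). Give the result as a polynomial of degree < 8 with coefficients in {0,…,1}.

Multiply in Z/2Z[t]: (t^7 + t^6 + t^5 + t^3 + t^2 + t + 1)·(t^7 + t^5 + t^4 + t^2) = t^14 + t^13 + t^10 + t^9 + t^8 + t^5 + t^3 + t^2.
Reduce using t^8 ≡ t^7 + t^5 + t^3 + 1 (mod t^8 + t^7 + t^5 + t^3 + 1).
Reduced: t^5 + t^2.

t^5 + t^2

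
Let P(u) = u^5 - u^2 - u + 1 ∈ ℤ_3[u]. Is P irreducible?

Check for roots in ℤ_3: P(0) = 1; P(1) = 0 → root; P(2) = 0 → root.
P(1) = 0, so (u − 1) divides P(u); P is reducible.

No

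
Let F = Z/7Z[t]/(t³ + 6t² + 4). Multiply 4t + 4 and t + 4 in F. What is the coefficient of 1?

2

Multiply in Z/7Z[t]: (4t + 4)·(t + 4) = 4t² + 6t + 2.
Reduced: 4t² + 6t + 2.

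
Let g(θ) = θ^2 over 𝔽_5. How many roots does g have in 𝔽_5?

1

Evaluate at each of the 5 elements of 𝔽_5:
g(0) = 0 → root; g(1) = 1; g(2) = 4; g(3) = 4; g(4) = 1.
Roots: {0}.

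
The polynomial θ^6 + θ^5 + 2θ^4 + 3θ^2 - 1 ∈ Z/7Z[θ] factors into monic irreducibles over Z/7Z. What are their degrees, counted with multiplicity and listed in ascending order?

Write f(θ) = θ^6 + θ^5 + 2θ^4 + 3θ^2 - 1.
Complete factorization: f(θ) = (θ^6 + θ^5 + 2θ^4 + 3θ^2 - 1).
Factor degrees with multiplicity: 6 = 6.

6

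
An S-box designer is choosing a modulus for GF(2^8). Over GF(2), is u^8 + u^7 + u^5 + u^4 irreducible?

No

Write g(u) = u^8 + u^7 + u^5 + u^4.
Check for roots in GF(2): g(0) = 0 → root; g(1) = 0 → root.
g(0) = 0, so (u) divides g(u); g is reducible.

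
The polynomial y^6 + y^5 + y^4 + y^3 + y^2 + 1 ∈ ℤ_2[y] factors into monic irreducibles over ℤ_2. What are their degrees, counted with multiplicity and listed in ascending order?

Write g(y) = y^6 + y^5 + y^4 + y^3 + y^2 + 1.
Roots in ℤ_2: g(0) = 1; g(1) = 0 → root.
Linear factors from roots: (y + 1).
Complete factorization: g(y) = (y + 1)^2·(y^4 + y^3 + 1).
Factor degrees with multiplicity: 1 + 1 + 4 = 6.

1, 1, 4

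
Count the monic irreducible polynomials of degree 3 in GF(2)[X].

The number of monic irreducibles of degree 3 over GF(2) is (1/3)·Σ_{d∣3} μ(3/d) 2^d.
Divisors of 3: 1, 3; μ(3/d) for each: -1, 1.
Σ = − 2^1 + 2^3 = 6.
N = 6/3 = 2.

2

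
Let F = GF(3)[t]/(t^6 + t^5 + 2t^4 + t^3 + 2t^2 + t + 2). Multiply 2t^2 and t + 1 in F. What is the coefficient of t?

0

Multiply in GF(3)[t]: (2t^2)·(t + 1) = 2t^3 + 2t^2.
Reduced: 2t^3 + 2t^2.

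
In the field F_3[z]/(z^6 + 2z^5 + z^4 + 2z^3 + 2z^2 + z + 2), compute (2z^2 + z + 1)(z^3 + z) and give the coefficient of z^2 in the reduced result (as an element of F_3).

1

Multiply in F_3[z]: (2z^2 + z + 1)·(z^3 + z) = 2z^5 + z^4 + z^2 + z.
Reduced: 2z^5 + z^4 + z^2 + z.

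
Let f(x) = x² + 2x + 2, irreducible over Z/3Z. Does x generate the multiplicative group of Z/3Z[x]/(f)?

|GF(3^2)^×| = 3^2 − 1 = 8. Prime factorization: 8 = 2^3.
f is primitive ⇔ x has order 8 in GF(3)[x]/(f), i.e. x^(8/q) ≠ 1 for each prime q | 8.
x^(4) mod f = 2.
None equal 1, so x has full order 8; f is primitive.

Yes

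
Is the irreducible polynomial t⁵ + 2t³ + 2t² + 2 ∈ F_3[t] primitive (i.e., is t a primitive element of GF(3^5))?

Write f(t) = t⁵ + 2t³ + 2t² + 2.
|GF(3^5)^×| = 3^5 − 1 = 242. Prime factorization: 242 = 2·11^2.
f is primitive ⇔ t has order 242 in GF(3)[t]/(f), i.e. t^(242/q) ≠ 1 for each prime q | 242.
t^(121) mod f = 1
t^(22) mod f = t² + t + 2.
Since t^(121) = 1, the order of t divides 121 < 242; not primitive.

No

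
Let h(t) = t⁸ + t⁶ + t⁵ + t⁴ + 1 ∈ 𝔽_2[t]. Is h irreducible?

Check for roots in 𝔽_2: h(0) = 1; h(1) = 1.
No roots, so no linear factors.
Monic irreducibles of degree 2 over GF(2): t² + t + 1.
None of them divide h (all give nonzero remainder).
Monic irreducibles of degree 3 over GF(2): t³ + t + 1, t³ + t² + 1.
None of them divide h (all give nonzero remainder).
Monic irreducibles of degree 4 over GF(2): t⁴ + t + 1, t⁴ + t³ + 1, t⁴ + t³ + t² + t + 1.
None of them divide h (all give nonzero remainder).
No irreducible factor of degree ≤ 4 exists, so h is irreducible over GF(2).

Yes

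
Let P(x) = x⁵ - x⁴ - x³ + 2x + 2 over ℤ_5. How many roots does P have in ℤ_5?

0

Evaluate at each of the 5 elements of ℤ_5:
P(0) = 2; P(1) = 3; P(2) = 4; P(3) = 3; P(4) = 4.
No element is a root.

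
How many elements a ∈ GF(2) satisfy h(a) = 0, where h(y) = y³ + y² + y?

Evaluate at each of the 2 elements of GF(2):
h(0) = 0 → root; h(1) = 1.
Roots: {0}.

1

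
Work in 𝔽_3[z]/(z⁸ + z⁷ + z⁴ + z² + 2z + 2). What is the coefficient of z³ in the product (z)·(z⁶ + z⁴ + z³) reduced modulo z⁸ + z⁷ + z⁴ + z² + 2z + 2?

0

Multiply in 𝔽_3[z]: (z)·(z⁶ + z⁴ + z³) = z⁷ + z⁵ + z⁴.
Reduced: z⁷ + z⁵ + z⁴.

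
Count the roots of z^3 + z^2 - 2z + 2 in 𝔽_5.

Write f(z) = z^3 + z^2 - 2z + 2.
Evaluate at each of the 5 elements of 𝔽_5:
f(0) = 2; f(1) = 2; f(2) = 0 → root; f(3) = 2; f(4) = 4.
Roots: {2}.

1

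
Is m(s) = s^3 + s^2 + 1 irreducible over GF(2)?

Yes

Check for roots in GF(2): m(0) = 1; m(1) = 1.
No roots. A degree-3 polynomial over a field with no linear factor is irreducible.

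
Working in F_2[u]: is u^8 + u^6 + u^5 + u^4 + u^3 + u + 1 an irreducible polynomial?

Yes

Write m(u) = u^8 + u^6 + u^5 + u^4 + u^3 + u + 1.
Check for roots in F_2: m(0) = 1; m(1) = 1.
No roots, so no linear factors.
Monic irreducibles of degree 2 over GF(2): u^2 + u + 1.
None of them divide m (all give nonzero remainder).
Monic irreducibles of degree 3 over GF(2): u^3 + u + 1, u^3 + u^2 + 1.
None of them divide m (all give nonzero remainder).
Monic irreducibles of degree 4 over GF(2): u^4 + u + 1, u^4 + u^3 + 1, u^4 + u^3 + u^2 + u + 1.
None of them divide m (all give nonzero remainder).
No irreducible factor of degree ≤ 4 exists, so m is irreducible over GF(2).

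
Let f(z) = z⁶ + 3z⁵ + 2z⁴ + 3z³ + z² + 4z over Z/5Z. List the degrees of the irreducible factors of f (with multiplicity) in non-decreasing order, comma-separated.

Roots in Z/5Z: f(0) = 0 → root; f(1) = 4; f(2) = 3; f(3) = 2; f(4) = 4.
Linear factors from roots: (z).
Complete factorization: f(z) = (z)·(z² + 4z + 1)·(z³ + 4z² + 4).
Factor degrees with multiplicity: 1 + 2 + 3 = 6.

1, 2, 3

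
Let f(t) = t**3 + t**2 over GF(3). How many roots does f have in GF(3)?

2

Evaluate at each of the 3 elements of GF(3):
f(0) = 0 → root; f(1) = 2; f(2) = 0 → root.
Roots: {0, 2}.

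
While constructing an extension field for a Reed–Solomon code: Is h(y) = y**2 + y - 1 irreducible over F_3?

Yes

Check for roots in F_3: h(0) = 2; h(1) = 1; h(2) = 2.
No roots. A degree-2 polynomial over a field with no linear factor is irreducible.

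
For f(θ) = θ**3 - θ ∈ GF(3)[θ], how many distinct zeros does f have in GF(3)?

Evaluate at each of the 3 elements of GF(3):
f(0) = 0 → root; f(1) = 0 → root; f(2) = 0 → root.
Roots: {0, 1, 2}.

3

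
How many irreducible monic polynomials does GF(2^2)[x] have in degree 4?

The number of monic irreducibles of degree 4 over GF(4) is (1/4)·Σ_{d∣4} μ(4/d) 4^d.
Divisors of 4: 1, 2, 4; μ(4/d) for each: 0, -1, 1.
Σ = − 4^2 + 4^4 = 240.
N = 240/4 = 60.

60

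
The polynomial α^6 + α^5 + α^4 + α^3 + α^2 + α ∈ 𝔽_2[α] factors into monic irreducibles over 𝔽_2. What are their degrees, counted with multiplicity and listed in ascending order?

Write h(α) = α^6 + α^5 + α^4 + α^3 + α^2 + α.
Roots in 𝔽_2: h(0) = 0 → root; h(1) = 0 → root.
Linear factors from roots: (α), (α + 1).
Complete factorization: h(α) = (α)·(α + 1)·(α^2 + α + 1)^2.
Factor degrees with multiplicity: 1 + 1 + 2 + 2 = 6.

1, 1, 2, 2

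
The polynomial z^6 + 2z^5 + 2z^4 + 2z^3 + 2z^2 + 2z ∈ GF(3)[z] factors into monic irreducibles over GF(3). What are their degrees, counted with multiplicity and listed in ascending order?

Write g(z) = z^6 + 2z^5 + 2z^4 + 2z^3 + 2z^2 + 2z.
Roots in GF(3): g(0) = 0 → root; g(1) = 2; g(2) = 2.
Linear factors from roots: (z).
Complete factorization: g(z) = (z)·(z^2 + z + 2)·(z^3 + z^2 + 2z + 1).
Factor degrees with multiplicity: 1 + 2 + 3 = 6.

1, 2, 3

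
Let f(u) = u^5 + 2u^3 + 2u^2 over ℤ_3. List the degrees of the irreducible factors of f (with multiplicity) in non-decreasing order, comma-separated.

Roots in ℤ_3: f(0) = 0 → root; f(1) = 2; f(2) = 2.
Linear factors from roots: (u).
Complete factorization: f(u) = (u)^2·(u^3 + 2u + 2).
Factor degrees with multiplicity: 1 + 1 + 3 = 5.

1, 1, 3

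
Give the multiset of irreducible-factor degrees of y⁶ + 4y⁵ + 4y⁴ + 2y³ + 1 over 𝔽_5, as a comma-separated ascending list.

1, 1, 2, 2

Write h(y) = y⁶ + 4y⁵ + 4y⁴ + 2y³ + 1.
Roots in 𝔽_5: h(0) = 1; h(1) = 2; h(2) = 3; h(3) = 0 → root; h(4) = 0 → root.
Linear factors from roots: (y + 2), (y + 1).
Complete factorization: h(y) = (y + 1)·(y + 2)·(y² + 3)·(y² + y + 1).
Factor degrees with multiplicity: 1 + 1 + 2 + 2 = 6.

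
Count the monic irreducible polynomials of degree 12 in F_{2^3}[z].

5726600880

The number of monic irreducibles of degree 12 over GF(8) is (1/12)·Σ_{d∣12} μ(12/d) 8^d.
Divisors of 12: 1, 2, 3, 4, 6, 12; μ(12/d) for each: 0, 1, 0, -1, -1, 1.
Σ = 8^2 − 8^4 − 8^6 + 8^12 = 68719210560.
N = 68719210560/12 = 5726600880.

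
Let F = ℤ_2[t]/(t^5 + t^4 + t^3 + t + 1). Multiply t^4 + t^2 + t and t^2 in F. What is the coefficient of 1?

Multiply in ℤ_2[t]: (t^4 + t^2 + t)·(t^2) = t^6 + t^4 + t^3.
Reduce using t^5 ≡ t^4 + t^3 + t + 1 (mod t^5 + t^4 + t^3 + t + 1).
Reduced: t^4 + t^2 + 1.

1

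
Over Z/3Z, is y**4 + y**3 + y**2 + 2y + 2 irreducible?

Write g(y) = y**4 + y**3 + y**2 + 2y + 2.
Check for roots in Z/3Z: g(0) = 2; g(1) = 1; g(2) = 1.
No roots, so no linear factors.
Monic irreducibles of degree 2 over GF(3): y**2 + 1, y**2 + y + 2, y**2 + 2y + 2.
None of them divide g (all give nonzero remainder).
No irreducible factor of degree ≤ 2 exists, so g is irreducible over GF(3).

Yes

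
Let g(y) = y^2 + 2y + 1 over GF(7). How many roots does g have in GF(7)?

Evaluate at each of the 7 elements of GF(7):
g(0) = 1; g(1) = 4; g(2) = 2; g(3) = 2; g(4) = 4; g(5) = 1; g(6) = 0 → root.
Roots: {6}.

1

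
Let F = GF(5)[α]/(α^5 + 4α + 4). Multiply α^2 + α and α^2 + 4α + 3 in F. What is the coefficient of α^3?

Multiply in GF(5)[α]: (α^2 + α)·(α^2 + 4α + 3) = α^4 + 2α^2 + 3α.
Reduced: α^4 + 2α^2 + 3α.

0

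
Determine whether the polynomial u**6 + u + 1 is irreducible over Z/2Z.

Write P(u) = u**6 + u + 1.
Check for roots in Z/2Z: P(0) = 1; P(1) = 1.
No roots, so no linear factors.
Monic irreducibles of degree 2 over GF(2): u**2 + u + 1.
None of them divide P (all give nonzero remainder).
Monic irreducibles of degree 3 over GF(2): u**3 + u + 1, u**3 + u**2 + 1.
None of them divide P (all give nonzero remainder).
No irreducible factor of degree ≤ 3 exists, so P is irreducible over GF(2).

Yes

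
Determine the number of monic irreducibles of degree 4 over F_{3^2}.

1620

x^(9^4) − x is the product of all monic irreducibles of degree dividing 4; Möbius inversion gives N = (1/4) Σ μ(4/d)·9^d.
Divisors of 4: 1, 2, 4; μ(4/d) for each: 0, -1, 1.
Σ = − 9^2 + 9^4 = 6480.
N = 6480/4 = 1620.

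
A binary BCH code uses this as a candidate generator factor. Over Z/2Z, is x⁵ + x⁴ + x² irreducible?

No

Write f(x) = x⁵ + x⁴ + x².
Check for roots in Z/2Z: f(0) = 0 → root; f(1) = 1.
f(0) = 0, so (x) divides f(x); f is reducible.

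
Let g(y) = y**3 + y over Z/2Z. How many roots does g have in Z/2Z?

2

Evaluate at each of the 2 elements of Z/2Z:
g(0) = 0 → root; g(1) = 0 → root.
Roots: {0, 1}.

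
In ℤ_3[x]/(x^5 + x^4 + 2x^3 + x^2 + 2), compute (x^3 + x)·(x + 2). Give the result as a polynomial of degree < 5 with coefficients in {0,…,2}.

x^4 + 2x^3 + x^2 + 2x

Multiply in ℤ_3[x]: (x^3 + x)·(x + 2) = x^4 + 2x^3 + x^2 + 2x.
Reduced: x^4 + 2x^3 + x^2 + 2x.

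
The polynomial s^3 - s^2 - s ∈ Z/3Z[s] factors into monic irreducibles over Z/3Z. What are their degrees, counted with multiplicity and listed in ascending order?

1, 2

Write f(s) = s^3 - s^2 - s.
Roots in Z/3Z: f(0) = 0 → root; f(1) = 2; f(2) = 2.
Linear factors from roots: (s).
Complete factorization: f(s) = (s)·(s^2 - s - 1).
Factor degrees with multiplicity: 1 + 2 = 3.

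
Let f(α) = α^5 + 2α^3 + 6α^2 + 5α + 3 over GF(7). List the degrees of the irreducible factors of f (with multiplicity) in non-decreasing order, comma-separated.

Complete factorization: f(α) = (α^5 + 2α^3 + 6α^2 + 5α + 3).
Factor degrees with multiplicity: 5 = 5.

5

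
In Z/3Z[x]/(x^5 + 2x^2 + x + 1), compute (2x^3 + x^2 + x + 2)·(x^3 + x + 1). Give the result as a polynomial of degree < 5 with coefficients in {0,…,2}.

x^3 + x^2 + 1

Multiply in Z/3Z[x]: (2x^3 + x^2 + x + 2)·(x^3 + x + 1) = 2x^6 + x^5 + 2x^3 + 2x^2 + 2.
Reduce using x^5 ≡ x^2 + 2x + 2 (mod x^5 + 2x^2 + x + 1).
Reduced: x^3 + x^2 + 1.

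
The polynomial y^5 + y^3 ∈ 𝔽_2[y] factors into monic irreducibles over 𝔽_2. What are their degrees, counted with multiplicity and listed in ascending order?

Write f(y) = y^5 + y^3.
Roots in 𝔽_2: f(0) = 0 → root; f(1) = 0 → root.
Linear factors from roots: (y), (y + 1).
Complete factorization: f(y) = (y + 1)^2·(y)^3.
Factor degrees with multiplicity: 1 + 1 + 1 + 1 + 1 = 5.

1, 1, 1, 1, 1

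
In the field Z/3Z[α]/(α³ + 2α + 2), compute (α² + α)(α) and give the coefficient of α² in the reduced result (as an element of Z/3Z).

Multiply in Z/3Z[α]: (α² + α)·(α) = α³ + α².
Reduce using α³ ≡ α + 1 (mod α³ + 2α + 2).
Reduced: α² + α + 1.

1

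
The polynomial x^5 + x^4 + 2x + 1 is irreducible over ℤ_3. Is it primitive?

Write f(x) = x^5 + x^4 + 2x + 1.
|GF(3^5)^×| = 3^5 − 1 = 242. Prime factorization: 242 = 2·11^2.
f is primitive ⇔ x has order 242 in GF(3)[x]/(f), i.e. x^(242/q) ≠ 1 for each prime q | 242.
x^(121) mod f = 2.
x^(22) mod f = x^3 + 2.
None equal 1, so x has full order 242; f is primitive.

Yes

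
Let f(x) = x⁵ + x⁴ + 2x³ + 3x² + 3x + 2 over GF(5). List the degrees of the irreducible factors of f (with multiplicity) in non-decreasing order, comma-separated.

Roots in GF(5): f(0) = 2; f(1) = 2; f(2) = 4; f(3) = 1; f(4) = 0 → root.
Linear factors from roots: (x + 1).
Complete factorization: f(x) = (x + 1)·(x² + x + 1)·(x² + 4x + 2).
Factor degrees with multiplicity: 1 + 2 + 2 = 5.

1, 2, 2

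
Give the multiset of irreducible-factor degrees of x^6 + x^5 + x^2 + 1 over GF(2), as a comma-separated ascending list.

Write f(x) = x^6 + x^5 + x^2 + 1.
Roots in GF(2): f(0) = 1; f(1) = 0 → root.
Linear factors from roots: (x + 1).
Complete factorization: f(x) = (x + 1)·(x^2 + x + 1)·(x^3 + x^2 + 1).
Factor degrees with multiplicity: 1 + 2 + 3 = 6.

1, 2, 3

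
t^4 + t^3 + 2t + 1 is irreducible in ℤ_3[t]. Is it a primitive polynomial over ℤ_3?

Write f(t) = t^4 + t^3 + 2t + 1.
|GF(3^4)^×| = 3^4 − 1 = 80. Prime factorization: 80 = 2^4·5.
f is primitive ⇔ t has order 80 in GF(3)[t]/(f), i.e. t^(80/q) ≠ 1 for each prime q | 80.
t^(40) mod f = 1
t^(16) mod f = 2t^2 + t + 1.
Since t^(40) = 1, the order of t divides 40 < 80; not primitive.

No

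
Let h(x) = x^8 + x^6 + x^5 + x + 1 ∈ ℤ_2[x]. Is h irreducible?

Check for roots in ℤ_2: h(0) = 1; h(1) = 1.
No roots, so no linear factors.
Monic irreducibles of degree 2 over GF(2): x^2 + x + 1.
None of them divide h (all give nonzero remainder).
Monic irreducibles of degree 3 over GF(2): x^3 + x + 1, x^3 + x^2 + 1.
None of them divide h (all give nonzero remainder).
Monic irreducibles of degree 4 over GF(2): x^4 + x + 1, x^4 + x^3 + 1, x^4 + x^3 + x^2 + x + 1.
None of them divide h (all give nonzero remainder).
No irreducible factor of degree ≤ 4 exists, so h is irreducible over GF(2).

Yes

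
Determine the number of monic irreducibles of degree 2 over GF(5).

10

By the necklace-counting formula, N_5(2) = (1/2) Σ_{d|2} μ(2/d)·5^d.
Divisors of 2: 1, 2; μ(2/d) for each: -1, 1.
Σ = − 5^1 + 5^2 = 20.
N = 20/2 = 10.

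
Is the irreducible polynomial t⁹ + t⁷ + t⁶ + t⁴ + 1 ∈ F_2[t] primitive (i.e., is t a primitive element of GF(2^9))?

Write f(t) = t⁹ + t⁷ + t⁶ + t⁴ + 1.
|GF(2^9)^×| = 2^9 − 1 = 511. Prime factorization: 511 = 7·73.
f is primitive ⇔ t has order 511 in GF(2)[t]/(f), i.e. t^(511/q) ≠ 1 for each prime q | 511.
t^(73) mod f = t⁸ + t⁷ + t⁵ + t² + t + 1.
t^(7) mod f = t⁷.
None equal 1, so t has full order 511; f is primitive.

Yes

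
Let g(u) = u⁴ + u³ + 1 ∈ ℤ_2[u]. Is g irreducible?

Check for roots in ℤ_2: g(0) = 1; g(1) = 1.
No roots, so no linear factors.
Monic irreducibles of degree 2 over GF(2): u² + u + 1.
None of them divide g (all give nonzero remainder).
No irreducible factor of degree ≤ 2 exists, so g is irreducible over GF(2).

Yes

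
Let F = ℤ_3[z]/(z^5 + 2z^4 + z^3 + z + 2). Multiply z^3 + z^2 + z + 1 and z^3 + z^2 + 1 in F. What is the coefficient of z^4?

1

Multiply in ℤ_3[z]: (z^3 + z^2 + z + 1)·(z^3 + z^2 + 1) = z^6 + 2z^5 + 2z^4 + 2z^2 + z + 1.
Reduce using z^5 ≡ z^4 + 2z^3 + 2z + 1 (mod z^5 + 2z^4 + z^3 + z + 2).
Reduced: z^4 + z^2 + 2z + 1.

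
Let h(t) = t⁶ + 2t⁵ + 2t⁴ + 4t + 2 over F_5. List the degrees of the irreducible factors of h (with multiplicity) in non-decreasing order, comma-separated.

1, 1, 2, 2

Roots in F_5: h(0) = 2; h(1) = 1; h(2) = 0 → root; h(3) = 1; h(4) = 4.
Linear factors from roots: (t + 3).
Complete factorization: h(t) = (t + 3)^2·(t² + 2t + 3)·(t² + 4t + 1).
Factor degrees with multiplicity: 1 + 1 + 2 + 2 = 6.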